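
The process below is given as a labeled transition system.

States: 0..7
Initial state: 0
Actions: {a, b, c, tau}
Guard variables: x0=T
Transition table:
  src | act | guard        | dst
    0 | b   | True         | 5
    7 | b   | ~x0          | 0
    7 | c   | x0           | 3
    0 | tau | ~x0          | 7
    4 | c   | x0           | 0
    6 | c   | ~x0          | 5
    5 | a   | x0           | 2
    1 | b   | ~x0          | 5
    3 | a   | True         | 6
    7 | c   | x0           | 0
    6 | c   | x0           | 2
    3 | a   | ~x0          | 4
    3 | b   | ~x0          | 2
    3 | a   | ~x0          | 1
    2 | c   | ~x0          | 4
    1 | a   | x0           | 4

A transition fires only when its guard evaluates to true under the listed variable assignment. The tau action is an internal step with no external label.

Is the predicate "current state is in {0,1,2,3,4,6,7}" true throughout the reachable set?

Allowed set {0,1,2,3,4,6,7}
Reach set: {0,2,5}
  0: ✓
  2: ✓
  5: ✗ unsafe
reach 5 via b — violates

Answer: INVARIANT VIOLATED at state 5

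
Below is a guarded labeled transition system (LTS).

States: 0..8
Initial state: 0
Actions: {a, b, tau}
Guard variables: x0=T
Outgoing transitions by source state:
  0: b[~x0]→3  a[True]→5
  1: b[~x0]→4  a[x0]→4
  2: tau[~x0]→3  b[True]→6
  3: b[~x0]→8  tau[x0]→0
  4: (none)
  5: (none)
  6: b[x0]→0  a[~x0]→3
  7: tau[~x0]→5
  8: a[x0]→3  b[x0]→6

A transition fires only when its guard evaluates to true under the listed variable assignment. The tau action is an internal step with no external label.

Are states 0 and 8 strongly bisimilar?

Answer: NOT BISIMILAR

Analysis:
Refine partition for ~:
  π0 = {{0,1,2,3,4,5,6,7,8}}
  π1 = {{0,1},{2,6},{3},{4,5,7},{8}}
  π2 = {{0,1},{2},{3},{4,5,7},{6},{8}}
stable after 3 split(s): 6 block(s)
[0]={0,1}  [8]={8}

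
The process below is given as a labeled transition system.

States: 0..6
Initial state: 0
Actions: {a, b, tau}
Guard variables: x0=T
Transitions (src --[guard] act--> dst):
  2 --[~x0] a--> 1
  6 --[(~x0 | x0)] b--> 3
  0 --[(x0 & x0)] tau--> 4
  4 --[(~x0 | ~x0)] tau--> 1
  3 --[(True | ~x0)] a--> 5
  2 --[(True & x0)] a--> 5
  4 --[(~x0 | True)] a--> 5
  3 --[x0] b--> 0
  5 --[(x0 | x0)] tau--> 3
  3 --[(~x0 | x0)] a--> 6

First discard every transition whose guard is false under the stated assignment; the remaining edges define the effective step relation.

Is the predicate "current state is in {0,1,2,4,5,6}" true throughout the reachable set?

Answer: INVARIANT VIOLATED at state 3

Analysis:
Inv-set: {0,1,2,4,5,6}
Reach set: {0,3,4,5,6}
  0: ok
  3: outside
  4: ok
  5: ok
  6: ok
counterexample path to 3: tau·a·tau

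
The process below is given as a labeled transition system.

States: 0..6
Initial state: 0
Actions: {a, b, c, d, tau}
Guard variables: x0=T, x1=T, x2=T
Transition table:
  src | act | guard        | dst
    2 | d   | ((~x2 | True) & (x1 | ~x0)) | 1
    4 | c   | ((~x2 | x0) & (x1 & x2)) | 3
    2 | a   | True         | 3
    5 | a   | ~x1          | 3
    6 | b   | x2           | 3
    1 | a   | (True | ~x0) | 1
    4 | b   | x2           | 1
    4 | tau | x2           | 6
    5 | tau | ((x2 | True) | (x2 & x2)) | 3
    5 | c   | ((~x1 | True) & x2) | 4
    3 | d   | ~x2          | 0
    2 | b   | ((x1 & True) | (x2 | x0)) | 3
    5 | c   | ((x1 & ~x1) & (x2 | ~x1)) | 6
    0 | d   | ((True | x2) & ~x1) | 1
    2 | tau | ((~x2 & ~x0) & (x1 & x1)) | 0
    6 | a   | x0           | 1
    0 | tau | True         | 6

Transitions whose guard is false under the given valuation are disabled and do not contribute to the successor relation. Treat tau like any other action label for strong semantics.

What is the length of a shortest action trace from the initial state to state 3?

Answer: 2

Working:
Breadth-first toward 3:
  L0 = {0}
  L1 = {6}
  L2 = {1,3}
3 enters at depth 2; path tau·b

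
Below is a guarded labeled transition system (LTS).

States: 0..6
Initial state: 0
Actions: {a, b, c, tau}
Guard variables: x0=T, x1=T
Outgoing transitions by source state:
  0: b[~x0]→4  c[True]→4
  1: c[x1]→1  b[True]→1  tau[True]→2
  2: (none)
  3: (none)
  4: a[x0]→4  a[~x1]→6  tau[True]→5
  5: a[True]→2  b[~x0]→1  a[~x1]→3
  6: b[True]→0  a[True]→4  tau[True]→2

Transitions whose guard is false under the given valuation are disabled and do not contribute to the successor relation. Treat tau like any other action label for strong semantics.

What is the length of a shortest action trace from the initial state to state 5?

Layered search for 5:
  depth 0: {0}
  depth 1: {4}
  depth 2: {5}
depth(5)=2, e.g. c·tau

Answer: 2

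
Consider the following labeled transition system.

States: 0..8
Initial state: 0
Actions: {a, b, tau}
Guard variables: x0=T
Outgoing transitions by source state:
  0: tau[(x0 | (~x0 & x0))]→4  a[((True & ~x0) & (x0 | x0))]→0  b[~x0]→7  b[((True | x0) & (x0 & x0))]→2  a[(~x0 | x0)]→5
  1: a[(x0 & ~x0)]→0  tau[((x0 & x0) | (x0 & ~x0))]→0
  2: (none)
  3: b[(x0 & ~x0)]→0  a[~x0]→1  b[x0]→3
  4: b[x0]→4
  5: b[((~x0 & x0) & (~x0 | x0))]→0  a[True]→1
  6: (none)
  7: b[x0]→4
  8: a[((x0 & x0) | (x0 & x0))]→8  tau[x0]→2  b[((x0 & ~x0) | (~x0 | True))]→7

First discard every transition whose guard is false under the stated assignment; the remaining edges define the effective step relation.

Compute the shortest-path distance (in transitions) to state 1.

Answer: 2

Analysis:
Breadth-first toward 1:
  depth 0: {0}
  depth 1: {2,4,5}
  depth 2: {1}
depth(1)=2, e.g. a·a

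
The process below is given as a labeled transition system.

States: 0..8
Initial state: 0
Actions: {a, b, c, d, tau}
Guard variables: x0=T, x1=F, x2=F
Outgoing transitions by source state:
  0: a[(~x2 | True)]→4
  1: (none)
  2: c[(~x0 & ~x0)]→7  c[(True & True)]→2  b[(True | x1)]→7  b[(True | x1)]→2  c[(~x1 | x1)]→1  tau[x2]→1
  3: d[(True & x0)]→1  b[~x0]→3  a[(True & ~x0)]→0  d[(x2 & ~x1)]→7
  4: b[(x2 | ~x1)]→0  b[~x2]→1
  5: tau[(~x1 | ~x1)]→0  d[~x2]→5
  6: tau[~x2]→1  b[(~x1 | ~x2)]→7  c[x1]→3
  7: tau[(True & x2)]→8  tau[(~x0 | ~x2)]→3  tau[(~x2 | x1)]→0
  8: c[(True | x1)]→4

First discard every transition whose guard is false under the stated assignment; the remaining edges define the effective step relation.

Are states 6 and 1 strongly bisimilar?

Answer: NOT BISIMILAR

Trace:
Bisimulation quotient by refinement:
  P[0] = {{0,1,2,3,4,5,6,7,8}}
  P[1] = {{0},{1},{2},{3},{4},{5},{6},{7},{8}}
Fixed point at round 2; 9 class(es).
6∈{6}, 1∈{1}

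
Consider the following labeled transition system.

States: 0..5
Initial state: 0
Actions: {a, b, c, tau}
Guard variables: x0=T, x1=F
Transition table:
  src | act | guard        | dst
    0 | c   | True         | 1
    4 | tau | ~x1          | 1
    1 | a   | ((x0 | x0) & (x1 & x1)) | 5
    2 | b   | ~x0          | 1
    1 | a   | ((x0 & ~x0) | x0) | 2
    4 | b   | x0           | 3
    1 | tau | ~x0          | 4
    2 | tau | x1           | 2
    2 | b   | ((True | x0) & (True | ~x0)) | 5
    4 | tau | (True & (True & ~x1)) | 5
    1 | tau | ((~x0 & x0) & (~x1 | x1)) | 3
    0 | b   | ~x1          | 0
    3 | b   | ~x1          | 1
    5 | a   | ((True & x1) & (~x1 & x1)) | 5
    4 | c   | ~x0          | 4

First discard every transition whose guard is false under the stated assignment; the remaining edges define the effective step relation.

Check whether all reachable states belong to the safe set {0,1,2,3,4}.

Answer: INVARIANT VIOLATED at state 5

Trace:
Allowed set {0,1,2,3,4}
R = {0,1,2,5}
  0: safe
  1: safe
  2: safe
  5: outside
counterexample path to 5: c·a·b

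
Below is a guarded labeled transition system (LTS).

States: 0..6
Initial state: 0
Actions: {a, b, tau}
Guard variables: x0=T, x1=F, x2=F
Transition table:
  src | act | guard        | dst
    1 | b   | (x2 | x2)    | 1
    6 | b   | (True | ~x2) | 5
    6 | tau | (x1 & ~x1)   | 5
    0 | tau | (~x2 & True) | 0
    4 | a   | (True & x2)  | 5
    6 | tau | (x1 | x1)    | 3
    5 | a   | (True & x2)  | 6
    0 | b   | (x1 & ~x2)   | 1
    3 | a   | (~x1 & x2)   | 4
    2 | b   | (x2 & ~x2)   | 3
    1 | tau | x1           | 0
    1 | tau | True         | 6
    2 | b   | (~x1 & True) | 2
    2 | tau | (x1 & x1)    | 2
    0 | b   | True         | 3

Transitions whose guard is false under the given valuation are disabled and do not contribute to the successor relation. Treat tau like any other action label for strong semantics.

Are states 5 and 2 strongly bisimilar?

Bisimulation quotient by refinement:
  P[0] = {{0,1,2,3,4,5,6}}
  P[1] = {{0},{1},{2,6},{3,4,5}}
  P[2] = {{0},{1},{2},{3,4,5},{6}}
5 equivalence class(es) (converged in 3)
5∈{3,4,5}, 2∈{2}

Answer: NOT BISIMILAR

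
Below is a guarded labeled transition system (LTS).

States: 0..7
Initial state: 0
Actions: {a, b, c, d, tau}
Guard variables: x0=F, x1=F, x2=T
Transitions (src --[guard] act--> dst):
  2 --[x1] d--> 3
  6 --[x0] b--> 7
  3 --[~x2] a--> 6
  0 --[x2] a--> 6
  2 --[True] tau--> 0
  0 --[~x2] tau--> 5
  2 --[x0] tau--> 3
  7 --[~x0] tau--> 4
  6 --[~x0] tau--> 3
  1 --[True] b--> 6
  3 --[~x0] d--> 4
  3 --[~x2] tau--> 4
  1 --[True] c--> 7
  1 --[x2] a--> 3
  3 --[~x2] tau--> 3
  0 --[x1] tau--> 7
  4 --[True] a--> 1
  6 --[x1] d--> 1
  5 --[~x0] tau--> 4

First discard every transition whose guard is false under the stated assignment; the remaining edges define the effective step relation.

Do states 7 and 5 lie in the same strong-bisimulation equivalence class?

Compute ~ classes (split until stable):
  π0 = {{0,1,2,3,4,5,6,7}}
  π1 = {{0,4},{1},{2,5,6,7},{3}}
  π2 = {{0},{1},{2,5,7},{3},{4},{6}}
  π3 = {{0},{1},{2},{3},{4},{5,7},{6}}
stable after 4 split(s): 7 block(s)
class of 7: {5,7}; class of 5: {5,7}

Answer: BISIMILAR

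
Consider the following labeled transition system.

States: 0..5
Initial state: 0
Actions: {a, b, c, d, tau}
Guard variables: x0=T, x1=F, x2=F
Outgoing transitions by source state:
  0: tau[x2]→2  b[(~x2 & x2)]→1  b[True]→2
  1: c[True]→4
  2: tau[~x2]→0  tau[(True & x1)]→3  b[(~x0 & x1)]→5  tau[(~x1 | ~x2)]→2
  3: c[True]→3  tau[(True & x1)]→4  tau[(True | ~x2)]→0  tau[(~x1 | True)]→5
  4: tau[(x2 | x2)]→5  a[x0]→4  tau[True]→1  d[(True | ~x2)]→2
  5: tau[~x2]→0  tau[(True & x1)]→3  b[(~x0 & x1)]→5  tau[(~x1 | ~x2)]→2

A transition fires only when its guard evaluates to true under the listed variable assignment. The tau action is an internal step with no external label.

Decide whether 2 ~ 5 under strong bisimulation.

Answer: BISIMILAR

Working:
Compute ~ classes (split until stable):
  P[0] = {{0,1,2,3,4,5}}
  P[1] = {{0},{1},{2,5},{3},{4}}
5 equivalence class(es) (converged in 2)
2∈{2,5}, 5∈{2,5}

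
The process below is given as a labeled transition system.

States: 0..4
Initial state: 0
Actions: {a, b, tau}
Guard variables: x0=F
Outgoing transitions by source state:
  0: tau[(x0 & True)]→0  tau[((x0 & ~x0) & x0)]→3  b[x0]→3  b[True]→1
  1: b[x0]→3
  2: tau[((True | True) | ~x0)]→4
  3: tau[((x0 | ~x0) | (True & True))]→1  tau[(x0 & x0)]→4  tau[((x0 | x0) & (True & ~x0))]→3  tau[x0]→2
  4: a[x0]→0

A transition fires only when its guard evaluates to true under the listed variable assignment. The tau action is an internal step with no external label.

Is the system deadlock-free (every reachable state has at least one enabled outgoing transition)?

Reachable = {0,1}
  0: b→1  [1 out]
  1: ∅  [STUCK]
trace reaching 1: b

Answer: DEADLOCK at state 1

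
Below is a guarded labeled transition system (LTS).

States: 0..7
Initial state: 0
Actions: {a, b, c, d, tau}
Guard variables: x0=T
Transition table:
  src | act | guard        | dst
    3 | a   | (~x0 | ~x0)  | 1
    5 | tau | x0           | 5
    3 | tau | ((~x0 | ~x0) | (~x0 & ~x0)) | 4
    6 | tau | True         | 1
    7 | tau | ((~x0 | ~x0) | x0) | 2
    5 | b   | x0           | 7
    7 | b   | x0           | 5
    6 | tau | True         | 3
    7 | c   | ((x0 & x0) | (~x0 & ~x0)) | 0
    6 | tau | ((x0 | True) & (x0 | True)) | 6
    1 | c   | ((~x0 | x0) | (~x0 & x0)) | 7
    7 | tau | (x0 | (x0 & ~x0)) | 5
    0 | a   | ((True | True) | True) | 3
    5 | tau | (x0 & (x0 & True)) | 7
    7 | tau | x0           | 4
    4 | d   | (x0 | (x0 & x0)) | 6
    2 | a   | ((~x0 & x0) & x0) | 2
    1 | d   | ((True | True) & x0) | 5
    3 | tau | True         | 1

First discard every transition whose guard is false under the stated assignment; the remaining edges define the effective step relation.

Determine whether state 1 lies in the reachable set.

Answer: REACHABLE

Analysis:
Guard filter leaves 16 enabled edge(s).
L0 = {0}
L1 = {3}  cumulative {0,3}
L2 = {1}  cumulative {0,1,3}
L3 = {5,7}  cumulative {0,1,3,5,7}
L4 = {2,4}  cumulative {0,1,2,3,4,5,7}
L5 = {6}  cumulative {0,1,2,3,4,5,6,7}
Reachable = {0,1,2,3,4,5,6,7}
Path to 1: a·tau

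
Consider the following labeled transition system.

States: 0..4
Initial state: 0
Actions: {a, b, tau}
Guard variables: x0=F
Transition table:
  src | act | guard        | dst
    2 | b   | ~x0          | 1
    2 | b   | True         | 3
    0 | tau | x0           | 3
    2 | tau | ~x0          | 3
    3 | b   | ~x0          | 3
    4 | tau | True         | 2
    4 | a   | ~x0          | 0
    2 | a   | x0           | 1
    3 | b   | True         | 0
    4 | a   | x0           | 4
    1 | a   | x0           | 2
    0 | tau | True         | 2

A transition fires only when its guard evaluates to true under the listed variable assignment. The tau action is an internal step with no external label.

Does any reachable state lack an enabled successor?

Answer: DEADLOCK at state 1

Working:
Reach set: {0,1,2,3}
  0: tau→2  [deg 1]
  1: ∅  [deadlock]
  2: b→1  b→3  tau→3  [deg 3]
  3: b→0  b→3  [deg 2]
trace reaching 1: tau·b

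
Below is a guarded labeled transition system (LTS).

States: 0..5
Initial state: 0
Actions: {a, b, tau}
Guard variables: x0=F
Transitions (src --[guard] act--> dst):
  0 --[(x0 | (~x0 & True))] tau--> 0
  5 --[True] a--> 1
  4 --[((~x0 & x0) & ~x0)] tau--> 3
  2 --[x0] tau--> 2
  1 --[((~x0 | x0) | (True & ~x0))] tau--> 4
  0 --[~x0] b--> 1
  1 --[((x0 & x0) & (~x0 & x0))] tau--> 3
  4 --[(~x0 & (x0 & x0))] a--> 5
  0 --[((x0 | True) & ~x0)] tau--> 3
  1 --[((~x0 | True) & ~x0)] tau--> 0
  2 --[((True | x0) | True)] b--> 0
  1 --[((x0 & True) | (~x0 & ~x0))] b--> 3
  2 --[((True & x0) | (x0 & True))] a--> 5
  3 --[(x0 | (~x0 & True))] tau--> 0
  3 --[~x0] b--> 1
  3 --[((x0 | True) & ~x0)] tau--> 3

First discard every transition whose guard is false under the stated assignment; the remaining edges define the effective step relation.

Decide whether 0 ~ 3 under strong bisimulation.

Refine partition for ~:
  P[0] = {{0,1,2,3,4,5}}
  P[1] = {{0,1,3},{2},{4},{5}}
  P[2] = {{0,3},{1},{2},{4},{5}}
Fixed point at round 3; 5 class(es).
[0]={0,3}  [3]={0,3}

Answer: BISIMILAR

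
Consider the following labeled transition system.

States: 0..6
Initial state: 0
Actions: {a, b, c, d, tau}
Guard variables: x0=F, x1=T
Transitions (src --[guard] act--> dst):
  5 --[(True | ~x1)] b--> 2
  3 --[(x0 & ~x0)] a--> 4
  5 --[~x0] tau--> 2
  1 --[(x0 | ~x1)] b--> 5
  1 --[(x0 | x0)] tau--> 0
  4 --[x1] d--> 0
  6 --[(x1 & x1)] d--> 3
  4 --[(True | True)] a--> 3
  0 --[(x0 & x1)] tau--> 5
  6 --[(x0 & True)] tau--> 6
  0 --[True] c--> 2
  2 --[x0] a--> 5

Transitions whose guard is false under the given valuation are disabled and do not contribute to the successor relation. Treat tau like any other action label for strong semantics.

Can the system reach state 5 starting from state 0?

6 transition(s) survive guard evaluation.
depth 0: {0}
depth 1: {2}  total {0,2}
Reach set: {0,2}

Answer: UNREACHABLE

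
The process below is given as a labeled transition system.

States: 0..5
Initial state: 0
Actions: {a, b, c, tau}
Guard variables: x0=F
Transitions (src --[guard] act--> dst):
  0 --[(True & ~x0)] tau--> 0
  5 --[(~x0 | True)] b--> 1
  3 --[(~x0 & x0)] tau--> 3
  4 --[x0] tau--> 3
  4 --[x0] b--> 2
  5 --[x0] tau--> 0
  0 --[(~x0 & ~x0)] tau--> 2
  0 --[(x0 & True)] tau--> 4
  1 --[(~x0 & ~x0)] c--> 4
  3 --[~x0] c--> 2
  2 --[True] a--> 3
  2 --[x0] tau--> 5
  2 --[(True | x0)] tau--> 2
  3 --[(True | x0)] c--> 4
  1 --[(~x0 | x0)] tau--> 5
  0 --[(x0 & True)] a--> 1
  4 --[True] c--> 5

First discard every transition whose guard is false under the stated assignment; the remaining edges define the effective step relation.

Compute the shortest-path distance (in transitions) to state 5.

Breadth-first toward 5:
  L0 = {0}
  L1 = {2}
  L2 = {3}
  L3 = {4}
  L4 = {5}
depth(5)=4, e.g. tau·a·c·c

Answer: 4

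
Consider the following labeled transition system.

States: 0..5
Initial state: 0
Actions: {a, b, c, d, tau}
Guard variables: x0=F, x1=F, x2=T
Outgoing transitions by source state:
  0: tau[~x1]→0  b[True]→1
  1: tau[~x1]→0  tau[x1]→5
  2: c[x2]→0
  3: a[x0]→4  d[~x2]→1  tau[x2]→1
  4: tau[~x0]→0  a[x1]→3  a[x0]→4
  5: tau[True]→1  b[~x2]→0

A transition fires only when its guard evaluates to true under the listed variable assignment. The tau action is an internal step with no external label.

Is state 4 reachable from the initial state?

Answer: UNREACHABLE

Analysis:
7 transition(s) survive guard evaluation.
depth 0: {0}
depth 1: {1}  total {0,1}
Reach set: {0,1}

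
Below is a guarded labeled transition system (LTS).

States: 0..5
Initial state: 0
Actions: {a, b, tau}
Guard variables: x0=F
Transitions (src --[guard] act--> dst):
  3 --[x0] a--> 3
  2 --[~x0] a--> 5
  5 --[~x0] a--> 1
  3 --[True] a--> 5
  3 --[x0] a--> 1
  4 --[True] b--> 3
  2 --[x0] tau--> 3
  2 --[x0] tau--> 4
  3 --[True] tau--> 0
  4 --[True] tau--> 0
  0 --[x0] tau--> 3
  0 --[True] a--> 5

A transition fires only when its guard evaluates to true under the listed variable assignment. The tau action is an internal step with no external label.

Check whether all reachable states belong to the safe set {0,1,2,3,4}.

Answer: INVARIANT VIOLATED at state 5

Trace:
Inv-set: {0,1,2,3,4}
Reach set: {0,1,5}
  0: safe
  1: safe
  5: VIOLATES
counterexample path to 5: a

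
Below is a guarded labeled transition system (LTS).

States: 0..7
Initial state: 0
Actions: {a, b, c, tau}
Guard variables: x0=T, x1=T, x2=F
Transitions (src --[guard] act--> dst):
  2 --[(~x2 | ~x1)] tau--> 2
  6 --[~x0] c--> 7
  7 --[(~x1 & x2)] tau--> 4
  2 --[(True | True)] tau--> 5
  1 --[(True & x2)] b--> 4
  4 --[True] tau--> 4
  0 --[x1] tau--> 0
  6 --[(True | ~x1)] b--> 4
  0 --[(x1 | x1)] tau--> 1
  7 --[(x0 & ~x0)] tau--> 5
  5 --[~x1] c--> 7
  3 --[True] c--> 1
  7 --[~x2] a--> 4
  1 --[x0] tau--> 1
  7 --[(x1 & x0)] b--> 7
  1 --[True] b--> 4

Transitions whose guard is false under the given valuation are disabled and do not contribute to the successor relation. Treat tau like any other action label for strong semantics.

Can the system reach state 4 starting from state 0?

Answer: REACHABLE

Trace:
After dropping false guards: 11 live edges.
Layer 0: {0}
Layer 1: {1}  now seen {0,1}
Layer 2: {4}  now seen {0,1,4}
Reachable = {0,1,4}
Path to 4: tau·b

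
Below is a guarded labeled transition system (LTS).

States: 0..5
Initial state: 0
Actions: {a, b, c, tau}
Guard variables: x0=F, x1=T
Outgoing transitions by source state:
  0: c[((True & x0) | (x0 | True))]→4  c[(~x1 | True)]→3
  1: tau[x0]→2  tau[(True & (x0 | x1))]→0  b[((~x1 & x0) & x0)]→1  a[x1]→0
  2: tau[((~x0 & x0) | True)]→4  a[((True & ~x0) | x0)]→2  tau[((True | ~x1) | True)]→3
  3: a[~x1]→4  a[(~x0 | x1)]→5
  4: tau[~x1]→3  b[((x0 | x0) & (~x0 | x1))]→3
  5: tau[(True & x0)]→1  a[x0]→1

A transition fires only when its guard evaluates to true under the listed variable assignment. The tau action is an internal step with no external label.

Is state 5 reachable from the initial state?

8 transition(s) survive guard evaluation.
depth 0: {0}
depth 1: {3,4}  total {0,3,4}
depth 2: {5}  total {0,3,4,5}
Reach set: {0,3,4,5}
trace reaching 5: c·a

Answer: REACHABLE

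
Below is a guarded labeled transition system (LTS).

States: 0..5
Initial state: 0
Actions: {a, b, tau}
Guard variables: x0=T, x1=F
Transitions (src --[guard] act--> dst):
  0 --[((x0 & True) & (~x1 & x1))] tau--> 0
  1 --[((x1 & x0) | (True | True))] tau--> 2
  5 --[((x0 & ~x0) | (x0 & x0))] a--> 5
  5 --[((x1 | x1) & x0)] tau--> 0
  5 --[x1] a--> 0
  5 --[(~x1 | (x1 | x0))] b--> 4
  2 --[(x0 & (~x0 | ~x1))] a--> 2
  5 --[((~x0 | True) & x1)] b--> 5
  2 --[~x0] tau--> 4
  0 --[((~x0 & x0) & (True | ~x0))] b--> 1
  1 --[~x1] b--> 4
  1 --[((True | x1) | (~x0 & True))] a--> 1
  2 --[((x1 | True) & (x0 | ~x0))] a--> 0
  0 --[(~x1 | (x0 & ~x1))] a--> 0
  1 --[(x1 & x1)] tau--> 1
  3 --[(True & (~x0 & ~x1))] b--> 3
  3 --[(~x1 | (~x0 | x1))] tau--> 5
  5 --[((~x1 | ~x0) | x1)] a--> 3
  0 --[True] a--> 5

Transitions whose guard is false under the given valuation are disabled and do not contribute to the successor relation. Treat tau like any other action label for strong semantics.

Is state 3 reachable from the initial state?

Answer: REACHABLE

Working:
Guard filter leaves 11 enabled edge(s).
depth 0: {0}
depth 1: {5}  cumulative {0,5}
depth 2: {3,4}  cumulative {0,3,4,5}
R = {0,3,4,5}
Path to 3: a·a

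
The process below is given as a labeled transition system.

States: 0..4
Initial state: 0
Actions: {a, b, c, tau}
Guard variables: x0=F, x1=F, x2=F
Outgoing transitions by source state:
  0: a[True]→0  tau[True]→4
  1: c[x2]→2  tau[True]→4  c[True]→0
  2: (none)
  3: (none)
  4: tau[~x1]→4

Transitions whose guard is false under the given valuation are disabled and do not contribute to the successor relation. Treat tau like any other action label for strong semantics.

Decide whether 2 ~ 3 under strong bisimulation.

Compute ~ classes (split until stable):
  P[0] = {{0,1,2,3,4}}
  P[1] = {{0},{1},{2,3},{4}}
4 equivalence class(es) (converged in 2)
class of 2: {2,3}; class of 3: {2,3}

Answer: BISIMILAR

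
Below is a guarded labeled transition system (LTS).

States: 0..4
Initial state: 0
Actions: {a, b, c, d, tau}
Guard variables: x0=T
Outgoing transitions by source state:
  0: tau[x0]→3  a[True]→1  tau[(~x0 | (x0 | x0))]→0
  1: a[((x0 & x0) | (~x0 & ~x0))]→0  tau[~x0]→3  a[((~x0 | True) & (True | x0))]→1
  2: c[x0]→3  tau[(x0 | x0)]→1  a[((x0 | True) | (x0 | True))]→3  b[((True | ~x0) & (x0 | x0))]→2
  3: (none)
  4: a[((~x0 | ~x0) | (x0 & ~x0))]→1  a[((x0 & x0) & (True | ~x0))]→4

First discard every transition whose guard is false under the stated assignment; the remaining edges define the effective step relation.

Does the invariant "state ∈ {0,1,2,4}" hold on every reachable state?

Answer: INVARIANT VIOLATED at state 3

Working:
Inv-set: {0,1,2,4}
R = {0,1,3}
  0: ok
  1: ok
  3: ✗ unsafe
reach 3 via tau — violates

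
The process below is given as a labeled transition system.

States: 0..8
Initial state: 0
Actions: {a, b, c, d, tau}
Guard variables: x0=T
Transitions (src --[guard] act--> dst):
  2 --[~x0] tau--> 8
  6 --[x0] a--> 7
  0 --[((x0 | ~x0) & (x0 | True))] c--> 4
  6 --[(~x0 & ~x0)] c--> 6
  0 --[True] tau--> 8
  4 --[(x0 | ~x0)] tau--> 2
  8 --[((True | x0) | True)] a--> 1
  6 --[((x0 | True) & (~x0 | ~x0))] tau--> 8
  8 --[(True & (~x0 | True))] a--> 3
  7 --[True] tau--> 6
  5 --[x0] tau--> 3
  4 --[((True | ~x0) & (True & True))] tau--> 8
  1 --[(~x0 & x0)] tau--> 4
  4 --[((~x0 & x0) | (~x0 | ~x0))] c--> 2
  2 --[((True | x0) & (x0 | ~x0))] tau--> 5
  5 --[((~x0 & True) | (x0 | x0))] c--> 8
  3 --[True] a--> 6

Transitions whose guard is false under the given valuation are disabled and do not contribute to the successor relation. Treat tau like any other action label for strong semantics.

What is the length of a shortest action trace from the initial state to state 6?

Breadth-first toward 6:
  L0 = {0}
  L1 = {4,8}
  L2 = {1,2,3}
  L3 = {5,6}
first hit 6 at d=3 via tau·a·a

Answer: 3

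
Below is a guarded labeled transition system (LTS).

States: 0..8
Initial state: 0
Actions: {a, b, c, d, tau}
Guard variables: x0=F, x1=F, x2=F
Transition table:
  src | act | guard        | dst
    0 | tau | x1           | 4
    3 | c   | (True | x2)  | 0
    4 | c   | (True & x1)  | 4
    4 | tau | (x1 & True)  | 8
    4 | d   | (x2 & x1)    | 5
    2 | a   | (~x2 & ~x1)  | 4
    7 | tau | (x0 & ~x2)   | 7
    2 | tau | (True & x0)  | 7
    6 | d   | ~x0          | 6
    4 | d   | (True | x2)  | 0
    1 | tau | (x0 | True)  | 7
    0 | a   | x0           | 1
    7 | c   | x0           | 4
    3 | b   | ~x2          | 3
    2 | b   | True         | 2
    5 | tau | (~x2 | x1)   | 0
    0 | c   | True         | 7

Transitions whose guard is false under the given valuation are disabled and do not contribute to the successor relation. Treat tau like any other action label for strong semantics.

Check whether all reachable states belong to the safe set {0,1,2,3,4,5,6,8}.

Answer: INVARIANT VIOLATED at state 7

Analysis:
Allowed set {0,1,2,3,4,5,6,8}
R = {0,7}
  0: ok
  7: outside
reach 7 via c — violates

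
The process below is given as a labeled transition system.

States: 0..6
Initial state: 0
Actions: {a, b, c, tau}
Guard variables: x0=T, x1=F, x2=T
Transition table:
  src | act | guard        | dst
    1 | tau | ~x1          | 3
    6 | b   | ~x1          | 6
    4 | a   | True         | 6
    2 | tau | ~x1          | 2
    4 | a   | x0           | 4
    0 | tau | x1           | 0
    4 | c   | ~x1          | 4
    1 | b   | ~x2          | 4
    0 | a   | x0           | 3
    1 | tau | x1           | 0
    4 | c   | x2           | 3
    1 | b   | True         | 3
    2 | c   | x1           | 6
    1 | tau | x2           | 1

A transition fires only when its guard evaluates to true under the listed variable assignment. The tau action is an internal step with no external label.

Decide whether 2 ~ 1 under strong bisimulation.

Bisimulation quotient by refinement:
  π0 = {{0,1,2,3,4,5,6}}
  π1 = {{0},{1},{2},{3,5},{4},{6}}
Fixed point at round 2; 6 class(es).
[2]={2}  [1]={1}

Answer: NOT BISIMILAR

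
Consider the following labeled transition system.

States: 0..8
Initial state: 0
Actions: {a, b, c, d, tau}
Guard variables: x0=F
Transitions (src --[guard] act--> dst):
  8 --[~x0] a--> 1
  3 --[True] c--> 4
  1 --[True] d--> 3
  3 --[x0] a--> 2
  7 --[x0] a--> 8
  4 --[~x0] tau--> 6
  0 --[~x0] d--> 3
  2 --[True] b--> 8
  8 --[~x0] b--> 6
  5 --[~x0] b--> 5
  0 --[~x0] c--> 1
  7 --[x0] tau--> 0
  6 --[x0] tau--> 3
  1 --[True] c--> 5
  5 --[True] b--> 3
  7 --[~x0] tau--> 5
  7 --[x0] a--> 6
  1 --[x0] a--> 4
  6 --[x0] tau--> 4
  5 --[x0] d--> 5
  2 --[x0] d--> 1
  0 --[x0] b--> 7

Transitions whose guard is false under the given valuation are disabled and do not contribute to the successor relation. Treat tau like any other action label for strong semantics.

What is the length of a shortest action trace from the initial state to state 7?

Layered search for 7:
  depth 0: {0}
  depth 1: {1,3}
  depth 2: {4,5}
  depth 3: {6}
7 never appears.

Answer: UNREACHABLE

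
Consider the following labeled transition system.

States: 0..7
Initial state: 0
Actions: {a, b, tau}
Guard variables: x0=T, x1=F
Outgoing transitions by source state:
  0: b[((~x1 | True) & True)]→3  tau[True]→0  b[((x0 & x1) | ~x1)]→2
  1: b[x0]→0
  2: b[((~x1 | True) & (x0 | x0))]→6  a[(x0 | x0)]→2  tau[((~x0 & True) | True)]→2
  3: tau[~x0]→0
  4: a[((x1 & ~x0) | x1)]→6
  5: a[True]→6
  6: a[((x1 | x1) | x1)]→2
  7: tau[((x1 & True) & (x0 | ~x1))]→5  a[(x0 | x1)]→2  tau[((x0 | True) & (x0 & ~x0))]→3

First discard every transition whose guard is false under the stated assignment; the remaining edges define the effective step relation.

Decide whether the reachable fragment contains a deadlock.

Answer: DEADLOCK at state 3

Analysis:
Reachable = {0,2,3,6}
  0: b→2  b→3  tau→0  [3 out]
  2: a→2  b→6  tau→2  [3 out]
  3: ∅  [deadlock]
  6: ∅  [deadlock]
Path to 3: b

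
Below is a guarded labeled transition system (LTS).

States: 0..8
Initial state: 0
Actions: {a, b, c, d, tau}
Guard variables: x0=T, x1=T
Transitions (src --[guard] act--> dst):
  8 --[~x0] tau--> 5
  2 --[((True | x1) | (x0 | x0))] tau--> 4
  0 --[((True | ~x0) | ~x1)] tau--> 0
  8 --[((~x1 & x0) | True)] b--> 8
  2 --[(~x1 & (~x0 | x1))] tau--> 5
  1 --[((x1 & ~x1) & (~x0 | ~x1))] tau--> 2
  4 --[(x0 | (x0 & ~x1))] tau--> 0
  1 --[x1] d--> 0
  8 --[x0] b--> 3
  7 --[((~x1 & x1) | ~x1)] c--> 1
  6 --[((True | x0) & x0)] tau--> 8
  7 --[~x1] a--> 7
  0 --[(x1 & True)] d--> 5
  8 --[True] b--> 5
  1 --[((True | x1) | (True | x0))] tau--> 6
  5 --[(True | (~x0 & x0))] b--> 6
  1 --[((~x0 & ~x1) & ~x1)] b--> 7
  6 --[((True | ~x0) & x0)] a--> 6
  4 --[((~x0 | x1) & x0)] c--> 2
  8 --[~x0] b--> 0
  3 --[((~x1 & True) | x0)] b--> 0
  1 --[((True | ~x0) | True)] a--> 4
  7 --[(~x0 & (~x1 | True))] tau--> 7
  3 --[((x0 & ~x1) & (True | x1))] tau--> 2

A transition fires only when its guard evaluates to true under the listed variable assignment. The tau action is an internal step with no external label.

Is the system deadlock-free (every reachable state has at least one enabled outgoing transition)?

Answer: DEADLOCK-FREE

Analysis:
R = {0,3,5,6,8}
  0: d→5  tau→0  [deg 2]
  3: b→0  [deg 1]
  5: b→6  [deg 1]
  6: a→6  tau→8  [deg 2]
  8: b→3  b→5  b→8  [deg 3]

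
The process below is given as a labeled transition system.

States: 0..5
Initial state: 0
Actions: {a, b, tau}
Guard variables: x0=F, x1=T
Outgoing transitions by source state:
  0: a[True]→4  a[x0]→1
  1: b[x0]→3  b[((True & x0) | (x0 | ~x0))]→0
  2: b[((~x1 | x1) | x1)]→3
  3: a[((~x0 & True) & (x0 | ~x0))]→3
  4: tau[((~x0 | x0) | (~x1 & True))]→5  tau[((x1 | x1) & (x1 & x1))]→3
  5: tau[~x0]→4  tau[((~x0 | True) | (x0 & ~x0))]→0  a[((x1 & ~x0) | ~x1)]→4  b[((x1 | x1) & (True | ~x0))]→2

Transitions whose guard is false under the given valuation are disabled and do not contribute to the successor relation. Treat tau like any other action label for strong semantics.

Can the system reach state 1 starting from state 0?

Guard filter leaves 10 enabled edge(s).
L0 = {0}
L1 = {4}  total {0,4}
L2 = {3,5}  total {0,3,4,5}
L3 = {2}  total {0,2,3,4,5}
Reach set: {0,2,3,4,5}

Answer: UNREACHABLE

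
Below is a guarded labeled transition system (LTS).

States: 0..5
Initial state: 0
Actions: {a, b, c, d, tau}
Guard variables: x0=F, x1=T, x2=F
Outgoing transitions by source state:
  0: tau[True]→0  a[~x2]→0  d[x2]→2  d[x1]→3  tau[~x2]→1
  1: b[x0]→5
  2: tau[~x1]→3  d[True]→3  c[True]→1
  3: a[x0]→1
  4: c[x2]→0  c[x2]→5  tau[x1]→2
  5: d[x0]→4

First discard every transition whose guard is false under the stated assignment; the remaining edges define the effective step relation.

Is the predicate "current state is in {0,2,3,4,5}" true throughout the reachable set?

Answer: INVARIANT VIOLATED at state 1

Working:
Inv-set: {0,2,3,4,5}
Reach set: {0,1,3}
  0: ok
  1: VIOLATES
  3: ok
witness against invariant: tau → 1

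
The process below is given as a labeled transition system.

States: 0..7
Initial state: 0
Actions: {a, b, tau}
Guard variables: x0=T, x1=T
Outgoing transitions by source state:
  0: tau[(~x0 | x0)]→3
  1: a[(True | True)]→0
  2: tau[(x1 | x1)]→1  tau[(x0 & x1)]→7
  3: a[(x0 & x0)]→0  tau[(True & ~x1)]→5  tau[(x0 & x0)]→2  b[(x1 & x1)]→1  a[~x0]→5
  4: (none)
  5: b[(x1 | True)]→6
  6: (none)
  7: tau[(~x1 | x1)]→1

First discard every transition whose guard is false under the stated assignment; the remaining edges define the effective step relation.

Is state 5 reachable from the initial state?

Answer: UNREACHABLE

Analysis:
9 transition(s) survive guard evaluation.
L0 = {0}
L1 = {3}  now seen {0,3}
L2 = {1,2}  now seen {0,1,2,3}
L3 = {7}  now seen {0,1,2,3,7}
R = {0,1,2,3,7}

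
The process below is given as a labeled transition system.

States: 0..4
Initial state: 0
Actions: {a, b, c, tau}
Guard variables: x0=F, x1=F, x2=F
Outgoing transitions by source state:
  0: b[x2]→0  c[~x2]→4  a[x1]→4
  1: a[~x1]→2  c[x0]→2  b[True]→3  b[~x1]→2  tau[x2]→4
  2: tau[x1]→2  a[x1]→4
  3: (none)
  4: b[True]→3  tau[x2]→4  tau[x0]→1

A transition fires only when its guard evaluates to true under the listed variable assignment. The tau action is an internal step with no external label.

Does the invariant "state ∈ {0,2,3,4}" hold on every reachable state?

Safe = {0,2,3,4}
Reachable = {0,3,4}
  0: ok
  3: ok
  4: ok

Answer: INVARIANT HOLDS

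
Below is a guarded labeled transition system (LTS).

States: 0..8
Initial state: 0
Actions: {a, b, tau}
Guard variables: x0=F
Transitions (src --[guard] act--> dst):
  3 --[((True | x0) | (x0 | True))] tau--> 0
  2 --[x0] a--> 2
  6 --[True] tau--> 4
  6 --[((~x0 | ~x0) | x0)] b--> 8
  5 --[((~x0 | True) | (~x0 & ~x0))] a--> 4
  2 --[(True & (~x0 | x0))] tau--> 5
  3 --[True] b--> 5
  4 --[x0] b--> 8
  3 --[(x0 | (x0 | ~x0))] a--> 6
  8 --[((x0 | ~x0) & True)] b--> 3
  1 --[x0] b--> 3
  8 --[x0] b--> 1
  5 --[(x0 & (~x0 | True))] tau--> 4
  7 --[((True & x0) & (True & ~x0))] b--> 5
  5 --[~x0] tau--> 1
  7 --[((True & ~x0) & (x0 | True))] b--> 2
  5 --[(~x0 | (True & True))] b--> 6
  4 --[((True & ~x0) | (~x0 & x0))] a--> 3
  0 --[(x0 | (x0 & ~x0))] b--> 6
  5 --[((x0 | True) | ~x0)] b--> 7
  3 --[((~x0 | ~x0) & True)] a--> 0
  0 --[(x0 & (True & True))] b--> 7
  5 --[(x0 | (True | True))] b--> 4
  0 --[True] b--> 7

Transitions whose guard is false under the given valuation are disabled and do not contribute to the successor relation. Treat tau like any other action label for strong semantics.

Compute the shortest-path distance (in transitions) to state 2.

Answer: 2

Analysis:
Breadth-first toward 2:
  L0 = {0}
  L1 = {7}
  L2 = {2}
2 enters at depth 2; path b·b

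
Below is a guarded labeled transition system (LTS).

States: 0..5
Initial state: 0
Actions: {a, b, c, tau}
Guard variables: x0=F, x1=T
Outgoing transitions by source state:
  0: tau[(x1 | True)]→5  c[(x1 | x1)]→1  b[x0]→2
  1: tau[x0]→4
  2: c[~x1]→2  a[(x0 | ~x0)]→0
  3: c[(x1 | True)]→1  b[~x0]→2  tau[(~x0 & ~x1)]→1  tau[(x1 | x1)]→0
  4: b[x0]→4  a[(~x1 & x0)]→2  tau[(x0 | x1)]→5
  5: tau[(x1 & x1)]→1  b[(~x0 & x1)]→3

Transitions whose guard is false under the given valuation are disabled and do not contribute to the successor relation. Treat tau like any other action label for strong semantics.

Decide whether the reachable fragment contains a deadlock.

Answer: DEADLOCK at state 1

Analysis:
Reachable = {0,1,2,3,5}
  0: c→1  tau→5  [2 out]
  1: ∅  [deadlock]
  2: a→0  [1 out]
  3: b→2  c→1  tau→0  [3 out]
  5: b→3  tau→1  [2 out]
trace reaching 1: c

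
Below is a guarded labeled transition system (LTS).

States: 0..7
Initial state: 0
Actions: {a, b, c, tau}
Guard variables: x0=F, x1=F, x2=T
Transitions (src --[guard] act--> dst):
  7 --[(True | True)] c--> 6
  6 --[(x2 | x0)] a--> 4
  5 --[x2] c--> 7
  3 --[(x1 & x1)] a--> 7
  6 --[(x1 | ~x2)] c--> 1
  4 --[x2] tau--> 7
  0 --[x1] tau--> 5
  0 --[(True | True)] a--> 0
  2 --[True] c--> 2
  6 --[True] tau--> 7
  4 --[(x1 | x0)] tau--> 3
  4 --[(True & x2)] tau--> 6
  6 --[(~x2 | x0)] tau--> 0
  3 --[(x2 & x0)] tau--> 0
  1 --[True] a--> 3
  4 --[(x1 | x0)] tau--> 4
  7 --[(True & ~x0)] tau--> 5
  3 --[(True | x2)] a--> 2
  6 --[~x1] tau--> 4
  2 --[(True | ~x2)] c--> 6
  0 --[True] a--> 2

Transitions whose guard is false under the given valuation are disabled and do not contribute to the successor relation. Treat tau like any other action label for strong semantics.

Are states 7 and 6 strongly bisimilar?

Bisimulation quotient by refinement:
  π0 = {{0,1,2,3,4,5,6,7}}
  π1 = {{0,1,3},{2,5},{4},{6},{7}}
  π2 = {{0},{1},{2},{3},{4},{5},{6},{7}}
stable after 3 split(s): 8 block(s)
[7]={7}  [6]={6}

Answer: NOT BISIMILAR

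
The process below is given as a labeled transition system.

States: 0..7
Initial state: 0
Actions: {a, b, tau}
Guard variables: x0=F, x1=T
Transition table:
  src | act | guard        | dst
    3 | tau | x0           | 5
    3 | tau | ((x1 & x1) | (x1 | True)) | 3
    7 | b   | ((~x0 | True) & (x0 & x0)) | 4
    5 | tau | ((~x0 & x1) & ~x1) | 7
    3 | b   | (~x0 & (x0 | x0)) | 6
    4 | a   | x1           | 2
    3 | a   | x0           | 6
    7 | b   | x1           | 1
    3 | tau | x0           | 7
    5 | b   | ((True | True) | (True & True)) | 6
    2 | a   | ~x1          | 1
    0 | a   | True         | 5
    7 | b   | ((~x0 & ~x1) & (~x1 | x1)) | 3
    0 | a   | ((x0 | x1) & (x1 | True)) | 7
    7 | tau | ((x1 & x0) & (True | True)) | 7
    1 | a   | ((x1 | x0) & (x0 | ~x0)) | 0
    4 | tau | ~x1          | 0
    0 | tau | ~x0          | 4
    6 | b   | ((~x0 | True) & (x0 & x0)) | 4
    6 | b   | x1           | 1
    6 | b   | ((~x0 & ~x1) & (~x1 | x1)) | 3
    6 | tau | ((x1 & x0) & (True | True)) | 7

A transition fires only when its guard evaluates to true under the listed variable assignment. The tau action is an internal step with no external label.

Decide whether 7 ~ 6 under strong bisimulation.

Answer: BISIMILAR

Trace:
Refine partition for ~:
  round 0: {{0,1,2,3,4,5,6,7}}
  round 1: {{0},{1,4},{2},{3},{5,6,7}}
  round 2: {{0},{1},{2},{3},{4},{5},{6,7}}
Fixed point at round 3; 7 class(es).
7∈{6,7}, 6∈{6,7}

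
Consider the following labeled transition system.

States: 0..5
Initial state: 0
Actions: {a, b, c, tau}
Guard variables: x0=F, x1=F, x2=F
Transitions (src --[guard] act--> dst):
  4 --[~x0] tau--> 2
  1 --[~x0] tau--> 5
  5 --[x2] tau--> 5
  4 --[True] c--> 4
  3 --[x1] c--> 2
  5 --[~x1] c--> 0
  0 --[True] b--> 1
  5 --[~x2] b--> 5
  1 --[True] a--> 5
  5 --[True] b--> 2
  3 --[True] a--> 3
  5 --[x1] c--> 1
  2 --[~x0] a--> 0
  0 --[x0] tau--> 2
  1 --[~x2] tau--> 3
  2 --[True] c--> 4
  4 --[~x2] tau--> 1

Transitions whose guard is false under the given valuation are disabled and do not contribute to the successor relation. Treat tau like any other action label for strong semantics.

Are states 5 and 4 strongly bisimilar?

Answer: NOT BISIMILAR

Analysis:
Bisimulation quotient by refinement:
  π0 = {{0,1,2,3,4,5}}
  π1 = {{0},{1},{2},{3},{4},{5}}
stable after 2 split(s): 6 block(s)
[5]={5}  [4]={4}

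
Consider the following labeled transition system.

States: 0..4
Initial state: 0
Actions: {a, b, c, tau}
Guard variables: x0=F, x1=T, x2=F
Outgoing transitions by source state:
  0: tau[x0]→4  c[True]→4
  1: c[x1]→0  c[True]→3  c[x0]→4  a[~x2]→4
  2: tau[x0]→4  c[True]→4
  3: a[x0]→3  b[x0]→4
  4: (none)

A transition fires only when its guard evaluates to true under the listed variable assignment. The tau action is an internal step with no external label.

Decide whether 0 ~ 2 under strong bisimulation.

Bisimulation quotient by refinement:
  round 0: {{0,1,2,3,4}}
  round 1: {{0,2},{1},{3,4}}
stable after 2 split(s): 3 block(s)
class of 0: {0,2}; class of 2: {0,2}

Answer: BISIMILAR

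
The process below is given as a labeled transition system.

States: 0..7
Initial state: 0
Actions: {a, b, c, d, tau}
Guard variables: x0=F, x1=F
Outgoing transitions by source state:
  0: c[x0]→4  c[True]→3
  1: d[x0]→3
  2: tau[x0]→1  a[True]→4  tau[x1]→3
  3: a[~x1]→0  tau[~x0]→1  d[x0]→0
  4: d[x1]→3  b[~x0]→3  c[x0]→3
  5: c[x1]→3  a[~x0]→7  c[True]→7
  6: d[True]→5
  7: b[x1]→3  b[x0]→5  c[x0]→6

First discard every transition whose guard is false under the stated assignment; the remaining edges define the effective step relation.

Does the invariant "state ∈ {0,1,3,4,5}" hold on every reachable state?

Answer: INVARIANT HOLDS

Analysis:
Allowed set {0,1,3,4,5}
R = {0,1,3}
  0: ok
  1: ok
  3: ok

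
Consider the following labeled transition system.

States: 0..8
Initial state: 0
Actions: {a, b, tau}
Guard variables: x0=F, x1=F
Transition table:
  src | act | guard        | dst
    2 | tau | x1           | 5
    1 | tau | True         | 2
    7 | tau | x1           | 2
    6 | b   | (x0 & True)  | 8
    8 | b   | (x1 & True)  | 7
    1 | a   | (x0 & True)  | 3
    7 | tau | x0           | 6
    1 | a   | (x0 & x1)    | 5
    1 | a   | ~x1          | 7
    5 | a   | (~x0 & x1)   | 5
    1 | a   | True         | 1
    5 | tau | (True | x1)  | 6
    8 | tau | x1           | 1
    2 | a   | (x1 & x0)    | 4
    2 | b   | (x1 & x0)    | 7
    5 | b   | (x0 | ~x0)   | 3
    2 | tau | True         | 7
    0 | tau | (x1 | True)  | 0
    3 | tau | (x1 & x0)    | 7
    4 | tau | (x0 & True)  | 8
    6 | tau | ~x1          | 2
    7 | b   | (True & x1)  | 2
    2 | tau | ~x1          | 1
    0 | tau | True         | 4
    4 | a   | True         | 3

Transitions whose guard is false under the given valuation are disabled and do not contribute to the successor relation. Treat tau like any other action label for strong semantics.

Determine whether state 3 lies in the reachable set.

Guard filter leaves 11 enabled edge(s).
Layer 0: {0}
Layer 1: {4}  now seen {0,4}
Layer 2: {3}  now seen {0,3,4}
Reach set: {0,3,4}
witness 3: tau·a

Answer: REACHABLE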